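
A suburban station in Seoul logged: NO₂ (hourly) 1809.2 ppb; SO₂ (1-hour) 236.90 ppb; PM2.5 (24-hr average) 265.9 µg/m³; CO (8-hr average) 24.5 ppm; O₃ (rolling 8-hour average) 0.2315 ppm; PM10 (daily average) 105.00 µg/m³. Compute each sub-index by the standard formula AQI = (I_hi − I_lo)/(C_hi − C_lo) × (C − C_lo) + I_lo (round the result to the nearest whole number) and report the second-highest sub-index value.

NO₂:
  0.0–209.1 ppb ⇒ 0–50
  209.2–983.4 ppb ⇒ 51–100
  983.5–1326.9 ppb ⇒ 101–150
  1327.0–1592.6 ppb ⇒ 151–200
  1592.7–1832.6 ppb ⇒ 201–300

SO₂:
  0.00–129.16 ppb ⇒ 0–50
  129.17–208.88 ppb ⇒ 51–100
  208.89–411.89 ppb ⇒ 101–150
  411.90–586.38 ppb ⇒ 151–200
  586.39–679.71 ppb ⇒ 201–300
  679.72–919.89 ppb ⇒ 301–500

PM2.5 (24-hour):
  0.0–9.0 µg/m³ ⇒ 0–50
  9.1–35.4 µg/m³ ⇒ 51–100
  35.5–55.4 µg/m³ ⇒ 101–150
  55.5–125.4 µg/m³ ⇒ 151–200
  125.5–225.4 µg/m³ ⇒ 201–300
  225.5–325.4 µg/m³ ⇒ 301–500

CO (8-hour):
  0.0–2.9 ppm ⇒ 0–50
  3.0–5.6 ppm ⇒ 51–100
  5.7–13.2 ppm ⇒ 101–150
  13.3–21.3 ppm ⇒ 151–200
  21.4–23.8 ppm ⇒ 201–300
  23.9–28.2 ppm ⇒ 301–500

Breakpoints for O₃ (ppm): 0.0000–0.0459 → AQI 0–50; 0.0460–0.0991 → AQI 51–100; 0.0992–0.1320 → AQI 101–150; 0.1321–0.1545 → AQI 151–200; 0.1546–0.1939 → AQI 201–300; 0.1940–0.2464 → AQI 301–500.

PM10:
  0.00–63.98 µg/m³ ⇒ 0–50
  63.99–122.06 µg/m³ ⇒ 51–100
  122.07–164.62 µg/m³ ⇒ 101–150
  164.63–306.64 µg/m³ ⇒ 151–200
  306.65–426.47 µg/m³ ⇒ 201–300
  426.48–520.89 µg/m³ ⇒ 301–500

381

NO₂: 1809.2 lies in 1592.7–1832.6, so I_lo=201, I_hi=300, C_lo=1592.7, C_hi=1832.6.
(300−201)/(1832.6−1592.7) × (1809.2−1592.7) + 201 = 99/239.9 × 216.5 + 201 ≈ 290.34 → 290.
SO₂ 236.90: bracket 208.89–411.89 → index 101–150; slope 49/203.00, offset 28.01.
AQI = 101 + 49/203.00·28.01 ≈ 107.76 ⇒ 108.
PM2.5: 265.9 ∈ [225.5, 325.4] ↔ index [301, 500].
301 + (265.9−225.5)·(500−301)/(325.4−225.5) = 301 + 40.4·199/99.9 ≈ 381.48, so AQI = 381.
CO: 24.5 lies in 23.9–28.2, so I_lo=301, I_hi=500, C_lo=23.9, C_hi=28.2.
(500−301)/(28.2−23.9) × (24.5−23.9) + 301 = 199/4.3 × 0.6 + 301 ≈ 328.77 → 329.
O₃: 0.2315 ∈ [0.1940, 0.2464] ↔ index [301, 500].
301 + (0.2315−0.1940)·(500−301)/(0.2464−0.1940) = 301 + 0.0375·199/0.0524 ≈ 443.41, so AQI = 443.
PM10: row 63.99–122.06 (AQI 51–100). (100−51)·(105.00−63.99)/(122.06−63.99) + 51 = 49·41.01/58.07 + 51 ≈ 85.60 → 86.
Sub-indices: NO₂→290, SO₂→108, PM2.5→381, CO→329, O₃→443, PM10→86. Ranked high→low: 443, 381, 329, 290, 108, 86. Second-highest sub-index = 381.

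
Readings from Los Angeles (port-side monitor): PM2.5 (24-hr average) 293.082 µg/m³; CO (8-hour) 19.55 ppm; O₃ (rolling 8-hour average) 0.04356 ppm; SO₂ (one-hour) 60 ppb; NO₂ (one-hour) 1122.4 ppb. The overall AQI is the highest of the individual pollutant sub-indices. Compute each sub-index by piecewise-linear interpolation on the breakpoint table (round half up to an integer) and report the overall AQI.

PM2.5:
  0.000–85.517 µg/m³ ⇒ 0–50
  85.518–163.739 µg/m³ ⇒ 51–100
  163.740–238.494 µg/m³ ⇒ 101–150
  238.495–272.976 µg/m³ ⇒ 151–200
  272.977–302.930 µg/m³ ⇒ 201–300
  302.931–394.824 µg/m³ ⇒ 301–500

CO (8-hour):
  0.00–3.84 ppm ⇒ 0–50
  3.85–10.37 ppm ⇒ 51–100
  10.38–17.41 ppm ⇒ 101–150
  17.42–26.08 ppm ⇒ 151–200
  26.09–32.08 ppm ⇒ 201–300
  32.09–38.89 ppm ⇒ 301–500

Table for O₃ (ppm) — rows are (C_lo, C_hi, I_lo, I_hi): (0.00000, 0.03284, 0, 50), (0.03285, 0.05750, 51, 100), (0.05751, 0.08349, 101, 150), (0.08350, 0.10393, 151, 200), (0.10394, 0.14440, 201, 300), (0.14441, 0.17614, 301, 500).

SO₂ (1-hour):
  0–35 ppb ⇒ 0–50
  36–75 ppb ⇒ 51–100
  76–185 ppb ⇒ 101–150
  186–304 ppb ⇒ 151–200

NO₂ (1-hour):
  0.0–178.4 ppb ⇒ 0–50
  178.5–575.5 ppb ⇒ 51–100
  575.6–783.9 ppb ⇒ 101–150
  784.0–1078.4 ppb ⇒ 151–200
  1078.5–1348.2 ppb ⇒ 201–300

267

PM2.5: row 272.977–302.930 (AQI 201–300). (300−201)·(293.082−272.977)/(302.930−272.977) + 201 = 99·20.105/29.953 + 201 ≈ 267.45 → 267.
CO: 19.55 lies in 17.42–26.08, so I_lo=151, I_hi=200, C_lo=17.42, C_hi=26.08.
(200−151)/(26.08−17.42) × (19.55−17.42) + 151 = 49/8.66 × 2.13 + 151 ≈ 163.05 → 163.
O₃ 0.04356: bracket 0.03285–0.05750 → index 51–100; slope 49/0.02465, offset 0.01071.
AQI = 51 + 49/0.02465·0.01071 ≈ 72.29 ⇒ 72.
SO₂ 60: bracket 36–75 → index 51–100; slope 49/39, offset 24.
AQI = 51 + 49/39·24 ≈ 81.15 ⇒ 81.
NO₂ 1122.4: bracket 1078.5–1348.2 → index 201–300; slope 99/269.7, offset 43.9.
AQI = 201 + 99/269.7·43.9 ≈ 217.11 ⇒ 217.
Sub-indices: PM2.5→267, CO→163, O₃→72, SO₂→81, NO₂→217. Overall AQI = max = 267; dominant pollutant is PM2.5.
AQI 267: Very Unhealthy.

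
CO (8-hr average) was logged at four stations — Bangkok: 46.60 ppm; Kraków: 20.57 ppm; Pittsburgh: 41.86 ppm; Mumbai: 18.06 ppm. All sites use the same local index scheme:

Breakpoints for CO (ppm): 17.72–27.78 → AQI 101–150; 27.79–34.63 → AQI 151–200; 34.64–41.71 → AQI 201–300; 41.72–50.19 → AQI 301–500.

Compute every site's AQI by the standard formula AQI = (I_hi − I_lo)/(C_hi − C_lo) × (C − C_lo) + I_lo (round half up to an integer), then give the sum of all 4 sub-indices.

Bangkok: 46.60 lies in 41.72–50.19, so I_lo=301, I_hi=500, C_lo=41.72, C_hi=50.19.
(500−301)/(50.19−41.72) × (46.60−41.72) + 301 = 199/8.47 × 4.88 + 301 ≈ 415.65 → 416.
Kraków: 20.57 lies in 17.72–27.78, so I_lo=101, I_hi=150, C_lo=17.72, C_hi=27.78.
(150−101)/(27.78−17.72) × (20.57−17.72) + 101 = 49/10.06 × 2.85 + 101 ≈ 114.88 → 115.
Pittsburgh 41.86: bracket 41.72–50.19 → index 301–500; slope 199/8.47, offset 0.14.
AQI = 301 + 199/8.47·0.14 ≈ 304.29 ⇒ 304.
Mumbai: 18.06 ∈ [17.72, 27.78] ↔ index [101, 150].
101 + (18.06−17.72)·(150−101)/(27.78−17.72) = 101 + 0.34·49/10.06 ≈ 102.66, so AQI = 103.
AQIs: Bangkok=416, Kraków=115, Pittsburgh=304, Mumbai=103. Sum = 416 + 115 + 304 + 103 = 938.

938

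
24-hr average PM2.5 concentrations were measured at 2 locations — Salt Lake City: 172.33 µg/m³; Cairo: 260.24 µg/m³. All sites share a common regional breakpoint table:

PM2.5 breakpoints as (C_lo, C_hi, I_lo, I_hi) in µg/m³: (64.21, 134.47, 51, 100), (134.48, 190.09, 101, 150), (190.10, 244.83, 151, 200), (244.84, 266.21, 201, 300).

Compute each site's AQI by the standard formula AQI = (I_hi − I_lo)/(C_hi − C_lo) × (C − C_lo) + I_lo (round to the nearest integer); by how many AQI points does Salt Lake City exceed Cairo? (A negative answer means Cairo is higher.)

Salt Lake City 172.33: bracket 134.48–190.09 → index 101–150; slope 49/55.61, offset 37.85.
AQI = 101 + 49/55.61·37.85 ≈ 134.35 ⇒ 134.
Cairo: 260.24 ∈ [244.84, 266.21] ↔ index [201, 300].
201 + (260.24−244.84)·(300−201)/(266.21−244.84) = 201 + 15.40·99/21.37 ≈ 272.34, so AQI = 272.
AQIs: Salt Lake City=134, Cairo=272. Salt Lake City (134) − Cairo (272) = -138.

-138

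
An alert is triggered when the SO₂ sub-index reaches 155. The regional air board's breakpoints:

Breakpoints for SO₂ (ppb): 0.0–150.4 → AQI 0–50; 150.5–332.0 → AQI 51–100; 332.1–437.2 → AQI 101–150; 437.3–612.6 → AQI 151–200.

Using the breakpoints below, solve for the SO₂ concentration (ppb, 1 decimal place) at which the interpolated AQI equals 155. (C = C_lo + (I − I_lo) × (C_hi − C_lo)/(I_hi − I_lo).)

451.6

AQI 155 lies in the 151–200 band, which corresponds to 437.3–612.6 ppb.
C = 437.3 + (155−151)×(612.6−437.3)/(200−151) = 437.3 + 4×175.3/49 ≈ 451.610 ppb → 451.6 ppb to 1 dp.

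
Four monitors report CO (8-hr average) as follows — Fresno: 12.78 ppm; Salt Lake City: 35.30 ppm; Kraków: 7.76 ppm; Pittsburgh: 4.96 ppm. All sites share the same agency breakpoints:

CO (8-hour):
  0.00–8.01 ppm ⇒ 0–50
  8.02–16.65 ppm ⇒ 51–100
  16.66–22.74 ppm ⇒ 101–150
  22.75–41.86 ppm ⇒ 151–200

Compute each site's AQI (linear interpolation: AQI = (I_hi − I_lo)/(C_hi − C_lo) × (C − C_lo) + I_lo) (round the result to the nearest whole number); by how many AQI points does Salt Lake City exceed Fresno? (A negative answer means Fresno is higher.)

Fresno: 12.78 ∈ [8.02, 16.65] ↔ index [51, 100].
51 + (12.78−8.02)·(100−51)/(16.65−8.02) = 51 + 4.76·49/8.63 ≈ 78.03, so AQI = 78.
Salt Lake City: 35.30 lies in 22.75–41.86, so I_lo=151, I_hi=200, C_lo=22.75, C_hi=41.86.
(200−151)/(41.86−22.75) × (35.30−22.75) + 151 = 49/19.11 × 12.55 + 151 ≈ 183.18 → 183.
Kraków: row 0.00–8.01 (AQI 0–50). (50−0)·(7.76−0.00)/(8.01−0.00) + 0 = 50·7.76/8.01 + 0 ≈ 48.44 → 48.
Pittsburgh: 4.96 lies in 0.00–8.01, so I_lo=0, I_hi=50, C_lo=0.00, C_hi=8.01.
(50−0)/(8.01−0.00) × (4.96−0.00) + 0 = 50/8.01 × 4.96 + 0 ≈ 30.96 → 31.
AQIs: Fresno=78, Salt Lake City=183, Kraków=48, Pittsburgh=31. Salt Lake City (183) − Fresno (78) = 105.

105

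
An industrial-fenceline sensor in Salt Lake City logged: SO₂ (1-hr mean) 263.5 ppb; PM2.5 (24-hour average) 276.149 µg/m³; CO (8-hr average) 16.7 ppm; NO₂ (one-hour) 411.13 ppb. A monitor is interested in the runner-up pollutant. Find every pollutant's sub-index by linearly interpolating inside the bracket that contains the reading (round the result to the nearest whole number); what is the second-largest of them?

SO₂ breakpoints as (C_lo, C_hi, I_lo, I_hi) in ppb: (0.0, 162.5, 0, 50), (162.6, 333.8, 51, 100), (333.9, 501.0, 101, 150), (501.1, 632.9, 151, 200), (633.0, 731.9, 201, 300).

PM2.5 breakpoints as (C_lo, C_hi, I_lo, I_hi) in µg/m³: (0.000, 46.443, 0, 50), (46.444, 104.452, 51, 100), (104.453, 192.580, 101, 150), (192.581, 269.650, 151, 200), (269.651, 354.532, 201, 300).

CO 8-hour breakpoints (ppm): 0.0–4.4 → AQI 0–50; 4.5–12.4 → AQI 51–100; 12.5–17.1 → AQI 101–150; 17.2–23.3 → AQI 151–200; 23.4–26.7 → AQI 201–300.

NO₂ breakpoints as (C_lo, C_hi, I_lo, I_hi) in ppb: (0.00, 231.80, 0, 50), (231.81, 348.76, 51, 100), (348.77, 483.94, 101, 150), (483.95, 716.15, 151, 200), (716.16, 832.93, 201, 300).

SO₂ 263.5: bracket 162.6–333.8 → index 51–100; slope 49/171.2, offset 100.9.
AQI = 51 + 49/171.2·100.9 ≈ 79.88 ⇒ 80.
PM2.5: 276.149 lies in 269.651–354.532, so I_lo=201, I_hi=300, C_lo=269.651, C_hi=354.532.
(300−201)/(354.532−269.651) × (276.149−269.651) + 201 = 99/84.881 × 6.498 + 201 ≈ 208.58 → 209.
CO: row 12.5–17.1 (AQI 101–150). (150−101)·(16.7−12.5)/(17.1−12.5) + 101 = 49·4.2/4.6 + 101 ≈ 145.74 → 146.
NO₂ 411.13: bracket 348.77–483.94 → index 101–150; slope 49/135.17, offset 62.36.
AQI = 101 + 49/135.17·62.36 ≈ 123.61 ⇒ 124.
Sub-indices: SO₂→80, PM2.5→209, CO→146, NO₂→124. Ranked high→low: 209, 146, 124, 80. Second-highest sub-index = 146.

146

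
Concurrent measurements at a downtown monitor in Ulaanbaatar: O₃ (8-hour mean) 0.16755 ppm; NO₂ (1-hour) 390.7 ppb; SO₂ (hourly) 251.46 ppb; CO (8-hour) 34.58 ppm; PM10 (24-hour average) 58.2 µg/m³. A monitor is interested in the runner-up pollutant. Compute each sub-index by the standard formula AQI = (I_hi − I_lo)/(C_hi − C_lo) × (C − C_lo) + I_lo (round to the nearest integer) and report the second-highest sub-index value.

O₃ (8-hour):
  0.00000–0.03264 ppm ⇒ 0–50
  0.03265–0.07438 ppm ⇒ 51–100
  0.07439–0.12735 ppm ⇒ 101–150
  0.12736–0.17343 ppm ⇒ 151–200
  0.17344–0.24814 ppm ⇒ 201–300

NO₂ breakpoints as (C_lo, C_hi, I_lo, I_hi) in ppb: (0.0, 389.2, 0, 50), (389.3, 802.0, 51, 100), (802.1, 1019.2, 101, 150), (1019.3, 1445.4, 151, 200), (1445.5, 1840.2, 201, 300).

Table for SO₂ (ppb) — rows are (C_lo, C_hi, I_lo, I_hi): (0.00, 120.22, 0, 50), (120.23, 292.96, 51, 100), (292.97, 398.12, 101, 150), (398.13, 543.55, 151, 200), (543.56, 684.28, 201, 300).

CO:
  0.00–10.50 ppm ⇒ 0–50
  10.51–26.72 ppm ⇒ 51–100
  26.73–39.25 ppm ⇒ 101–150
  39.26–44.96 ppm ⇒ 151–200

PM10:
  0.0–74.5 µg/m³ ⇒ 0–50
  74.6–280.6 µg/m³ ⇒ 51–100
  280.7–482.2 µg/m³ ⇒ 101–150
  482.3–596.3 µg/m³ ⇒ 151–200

O₃: 0.16755 lies in 0.12736–0.17343, so I_lo=151, I_hi=200, C_lo=0.12736, C_hi=0.17343.
(200−151)/(0.17343−0.12736) × (0.16755−0.12736) + 151 = 49/0.04607 × 0.04019 + 151 ≈ 193.75 → 194.
NO₂: 390.7 lies in 389.3–802.0, so I_lo=51, I_hi=100, C_lo=389.3, C_hi=802.0.
(100−51)/(802.0−389.3) × (390.7−389.3) + 51 = 49/412.7 × 1.4 + 51 ≈ 51.17 → 51.
SO₂: 251.46 lies in 120.23–292.96, so I_lo=51, I_hi=100, C_lo=120.23, C_hi=292.96.
(100−51)/(292.96−120.23) × (251.46−120.23) + 51 = 49/172.73 × 131.23 + 51 ≈ 88.23 → 88.
CO 34.58: bracket 26.73–39.25 → index 101–150; slope 49/12.52, offset 7.85.
AQI = 101 + 49/12.52·7.85 ≈ 131.72 ⇒ 132.
PM10: 58.2 lies in 0.0–74.5, so I_lo=0, I_hi=50, C_lo=0.0, C_hi=74.5.
(50−0)/(74.5−0.0) × (58.2−0.0) + 0 = 50/74.5 × 58.2 + 0 ≈ 39.06 → 39.
Sub-indices: O₃→194, NO₂→51, SO₂→88, CO→132, PM10→39. Ranked high→low: 194, 132, 88, 51, 39. Second-highest sub-index = 132.

132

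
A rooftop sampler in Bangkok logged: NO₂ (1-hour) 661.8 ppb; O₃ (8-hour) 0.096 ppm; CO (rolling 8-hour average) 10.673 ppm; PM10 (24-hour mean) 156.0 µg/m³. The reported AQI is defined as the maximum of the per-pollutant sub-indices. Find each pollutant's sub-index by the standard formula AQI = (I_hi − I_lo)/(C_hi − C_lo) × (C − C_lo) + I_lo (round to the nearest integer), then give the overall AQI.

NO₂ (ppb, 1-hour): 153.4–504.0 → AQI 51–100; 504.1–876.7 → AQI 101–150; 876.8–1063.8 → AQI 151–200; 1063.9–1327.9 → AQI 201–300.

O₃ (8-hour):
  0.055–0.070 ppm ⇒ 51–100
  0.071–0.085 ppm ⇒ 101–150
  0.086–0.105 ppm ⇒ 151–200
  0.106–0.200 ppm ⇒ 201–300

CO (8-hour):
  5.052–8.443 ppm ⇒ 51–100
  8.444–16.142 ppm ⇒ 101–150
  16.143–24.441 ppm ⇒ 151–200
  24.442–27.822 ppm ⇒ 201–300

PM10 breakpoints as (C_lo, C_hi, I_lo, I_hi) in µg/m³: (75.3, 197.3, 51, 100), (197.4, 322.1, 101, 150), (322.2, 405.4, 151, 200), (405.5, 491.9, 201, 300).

177

NO₂: 661.8 lies in 504.1–876.7, so I_lo=101, I_hi=150, C_lo=504.1, C_hi=876.7.
(150−101)/(876.7−504.1) × (661.8−504.1) + 101 = 49/372.6 × 157.7 + 101 ≈ 121.74 → 122.
O₃ 0.096: bracket 0.086–0.105 → index 151–200; slope 49/0.019, offset 0.010.
AQI = 151 + 49/0.019·0.010 ≈ 176.79 ⇒ 177.
CO: 10.673 ∈ [8.444, 16.142] ↔ index [101, 150].
101 + (10.673−8.444)·(150−101)/(16.142−8.444) = 101 + 2.229·49/7.698 ≈ 115.19, so AQI = 115.
PM10: 156.0 ∈ [75.3, 197.3] ↔ index [51, 100].
51 + (156.0−75.3)·(100−51)/(197.3−75.3) = 51 + 80.7·49/122.0 ≈ 83.41, so AQI = 83.
Sub-indices: NO₂→122, O₃→177, CO→115, PM10→83. Overall AQI = max = 177; dominant pollutant is O₃.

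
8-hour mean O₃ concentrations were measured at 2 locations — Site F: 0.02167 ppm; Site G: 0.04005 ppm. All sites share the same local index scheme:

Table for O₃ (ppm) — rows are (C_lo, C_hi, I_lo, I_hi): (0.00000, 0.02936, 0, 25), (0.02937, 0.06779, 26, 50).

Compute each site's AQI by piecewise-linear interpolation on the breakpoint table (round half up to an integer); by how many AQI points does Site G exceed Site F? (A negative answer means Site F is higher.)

Site F: 0.02167 ∈ [0.00000, 0.02936] ↔ index [0, 25].
0 + (0.02167−0.00000)·(25−0)/(0.02936−0.00000) = 0 + 0.02167·25/0.02936 ≈ 18.45, so AQI = 18.
Site G: 0.04005 lies in 0.02937–0.06779, so I_lo=26, I_hi=50, C_lo=0.02937, C_hi=0.06779.
(50−26)/(0.06779−0.02937) × (0.04005−0.02937) + 26 = 24/0.03842 × 0.01068 + 26 ≈ 32.67 → 33.
AQIs: Site F=18, Site G=33. Site G (33) − Site F (18) = 15.

15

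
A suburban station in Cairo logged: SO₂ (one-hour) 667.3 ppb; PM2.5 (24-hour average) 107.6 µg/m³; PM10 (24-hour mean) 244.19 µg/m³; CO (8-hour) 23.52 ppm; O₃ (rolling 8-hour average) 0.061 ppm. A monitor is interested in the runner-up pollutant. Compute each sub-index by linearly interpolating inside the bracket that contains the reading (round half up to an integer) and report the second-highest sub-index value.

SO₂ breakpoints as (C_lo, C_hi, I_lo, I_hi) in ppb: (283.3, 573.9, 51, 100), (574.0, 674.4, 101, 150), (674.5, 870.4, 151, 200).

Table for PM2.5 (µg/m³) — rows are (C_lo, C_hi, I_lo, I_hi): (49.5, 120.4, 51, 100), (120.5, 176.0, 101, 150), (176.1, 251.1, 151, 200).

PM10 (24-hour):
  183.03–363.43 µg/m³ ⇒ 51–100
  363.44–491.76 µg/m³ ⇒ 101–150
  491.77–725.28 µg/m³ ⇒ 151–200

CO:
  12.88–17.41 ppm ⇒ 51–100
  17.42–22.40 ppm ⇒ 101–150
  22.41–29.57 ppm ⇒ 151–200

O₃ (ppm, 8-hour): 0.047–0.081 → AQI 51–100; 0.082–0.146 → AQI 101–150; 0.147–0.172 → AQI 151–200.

147

SO₂: 667.3 lies in 574.0–674.4, so I_lo=101, I_hi=150, C_lo=574.0, C_hi=674.4.
(150−101)/(674.4−574.0) × (667.3−574.0) + 101 = 49/100.4 × 93.3 + 101 ≈ 146.53 → 147.
PM2.5: 107.6 lies in 49.5–120.4, so I_lo=51, I_hi=100, C_lo=49.5, C_hi=120.4.
(100−51)/(120.4−49.5) × (107.6−49.5) + 51 = 49/70.9 × 58.1 + 51 ≈ 91.15 → 91.
PM10 244.19: bracket 183.03–363.43 → index 51–100; slope 49/180.40, offset 61.16.
AQI = 51 + 49/180.40·61.16 ≈ 67.61 ⇒ 68.
CO: 23.52 lies in 22.41–29.57, so I_lo=151, I_hi=200, C_lo=22.41, C_hi=29.57.
(200−151)/(29.57−22.41) × (23.52−22.41) + 151 = 49/7.16 × 1.11 + 151 ≈ 158.60 → 159.
O₃: row 0.047–0.081 (AQI 51–100). (100−51)·(0.061−0.047)/(0.081−0.047) + 51 = 49·0.014/0.034 + 51 ≈ 71.18 → 71.
Sub-indices: SO₂→147, PM2.5→91, PM10→68, CO→159, O₃→71. Ranked high→low: 159, 147, 91, 71, 68. Second-highest sub-index = 147.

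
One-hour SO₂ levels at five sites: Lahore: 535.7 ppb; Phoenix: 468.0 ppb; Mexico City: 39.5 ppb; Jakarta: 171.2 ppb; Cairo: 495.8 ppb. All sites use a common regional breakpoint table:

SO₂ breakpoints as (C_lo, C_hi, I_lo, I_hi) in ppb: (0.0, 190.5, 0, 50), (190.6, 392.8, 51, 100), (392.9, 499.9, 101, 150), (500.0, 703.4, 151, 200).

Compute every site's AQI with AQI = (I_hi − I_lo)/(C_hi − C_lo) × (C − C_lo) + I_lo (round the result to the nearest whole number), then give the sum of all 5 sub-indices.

498

Lahore: row 500.0–703.4 (AQI 151–200). (200−151)·(535.7−500.0)/(703.4−500.0) + 151 = 49·35.7/203.4 + 151 ≈ 159.60 → 160.
Phoenix: 468.0 ∈ [392.9, 499.9] ↔ index [101, 150].
101 + (468.0−392.9)·(150−101)/(499.9−392.9) = 101 + 75.1·49/107.0 ≈ 135.39, so AQI = 135.
Mexico City: 39.5 ∈ [0.0, 190.5] ↔ index [0, 50].
0 + (39.5−0.0)·(50−0)/(190.5−0.0) = 0 + 39.5·50/190.5 ≈ 10.37, so AQI = 10.
Jakarta: 171.2 ∈ [0.0, 190.5] ↔ index [0, 50].
0 + (171.2−0.0)·(50−0)/(190.5−0.0) = 0 + 171.2·50/190.5 ≈ 44.93, so AQI = 45.
Cairo: row 392.9–499.9 (AQI 101–150). (150−101)·(495.8−392.9)/(499.9−392.9) + 101 = 49·102.9/107.0 + 101 ≈ 148.12 → 148.
AQIs: Lahore=160, Phoenix=135, Mexico City=10, Jakarta=45, Cairo=148. Sum = 160 + 135 + 10 + 45 + 148 = 498.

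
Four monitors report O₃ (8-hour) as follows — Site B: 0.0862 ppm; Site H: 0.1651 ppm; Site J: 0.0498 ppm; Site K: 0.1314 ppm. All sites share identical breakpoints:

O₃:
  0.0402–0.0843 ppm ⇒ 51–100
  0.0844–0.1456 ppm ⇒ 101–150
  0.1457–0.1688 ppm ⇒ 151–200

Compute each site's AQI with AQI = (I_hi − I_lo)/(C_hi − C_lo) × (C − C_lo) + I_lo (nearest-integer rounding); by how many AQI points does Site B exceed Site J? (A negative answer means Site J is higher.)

40

Site B 0.0862: bracket 0.0844–0.1456 → index 101–150; slope 49/0.0612, offset 0.0018.
AQI = 101 + 49/0.0612·0.0018 ≈ 102.44 ⇒ 102.
Site H: row 0.1457–0.1688 (AQI 151–200). (200−151)·(0.1651−0.1457)/(0.1688−0.1457) + 151 = 49·0.0194/0.0231 + 151 ≈ 192.15 → 192.
Site J: 0.0498 lies in 0.0402–0.0843, so I_lo=51, I_hi=100, C_lo=0.0402, C_hi=0.0843.
(100−51)/(0.0843−0.0402) × (0.0498−0.0402) + 51 = 49/0.0441 × 0.0096 + 51 ≈ 61.67 → 62.
Site K 0.1314: bracket 0.0844–0.1456 → index 101–150; slope 49/0.0612, offset 0.0470.
AQI = 101 + 49/0.0612·0.0470 ≈ 138.63 ⇒ 139.
AQIs: Site B=102, Site H=192, Site J=62, Site K=139. Site B (102) − Site J (62) = 40.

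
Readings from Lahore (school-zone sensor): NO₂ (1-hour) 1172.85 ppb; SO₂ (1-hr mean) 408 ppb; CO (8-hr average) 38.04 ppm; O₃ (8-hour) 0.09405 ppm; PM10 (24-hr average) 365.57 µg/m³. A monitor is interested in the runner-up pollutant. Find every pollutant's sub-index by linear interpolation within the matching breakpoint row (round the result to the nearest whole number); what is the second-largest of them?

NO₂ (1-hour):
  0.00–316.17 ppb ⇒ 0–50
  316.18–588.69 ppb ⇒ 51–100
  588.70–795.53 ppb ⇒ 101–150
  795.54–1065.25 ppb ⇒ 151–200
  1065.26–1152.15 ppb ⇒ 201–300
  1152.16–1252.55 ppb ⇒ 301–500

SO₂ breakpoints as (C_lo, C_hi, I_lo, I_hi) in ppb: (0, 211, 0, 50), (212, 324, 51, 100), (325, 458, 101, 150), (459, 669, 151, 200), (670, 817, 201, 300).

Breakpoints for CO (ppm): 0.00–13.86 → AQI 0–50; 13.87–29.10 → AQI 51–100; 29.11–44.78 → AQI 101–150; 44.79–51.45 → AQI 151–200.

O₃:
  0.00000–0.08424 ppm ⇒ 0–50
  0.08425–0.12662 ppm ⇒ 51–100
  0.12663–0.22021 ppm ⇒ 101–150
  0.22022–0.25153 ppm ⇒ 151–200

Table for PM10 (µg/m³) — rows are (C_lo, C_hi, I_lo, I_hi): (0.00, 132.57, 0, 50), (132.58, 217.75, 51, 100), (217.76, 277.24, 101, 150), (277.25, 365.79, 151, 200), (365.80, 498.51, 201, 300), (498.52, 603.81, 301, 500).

NO₂ 1172.85: bracket 1152.16–1252.55 → index 301–500; slope 199/100.39, offset 20.69.
AQI = 301 + 199/100.39·20.69 ≈ 342.01 ⇒ 342.
SO₂: 408 lies in 325–458, so I_lo=101, I_hi=150, C_lo=325, C_hi=458.
(150−101)/(458−325) × (408−325) + 101 = 49/133 × 83 + 101 ≈ 131.58 → 132.
CO: 38.04 ∈ [29.11, 44.78] ↔ index [101, 150].
101 + (38.04−29.11)·(150−101)/(44.78−29.11) = 101 + 8.93·49/15.67 ≈ 128.92, so AQI = 129.
O₃ 0.09405: bracket 0.08425–0.12662 → index 51–100; slope 49/0.04237, offset 0.00980.
AQI = 51 + 49/0.04237·0.00980 ≈ 62.33 ⇒ 62.
PM10: 365.57 lies in 277.25–365.79, so I_lo=151, I_hi=200, C_lo=277.25, C_hi=365.79.
(200−151)/(365.79−277.25) × (365.57−277.25) + 151 = 49/88.54 × 88.32 + 151 ≈ 199.88 → 200.
Sub-indices: NO₂→342, SO₂→132, CO→129, O₃→62, PM10→200. Ranked high→low: 342, 200, 132, 129, 62. Second-highest sub-index = 200.

200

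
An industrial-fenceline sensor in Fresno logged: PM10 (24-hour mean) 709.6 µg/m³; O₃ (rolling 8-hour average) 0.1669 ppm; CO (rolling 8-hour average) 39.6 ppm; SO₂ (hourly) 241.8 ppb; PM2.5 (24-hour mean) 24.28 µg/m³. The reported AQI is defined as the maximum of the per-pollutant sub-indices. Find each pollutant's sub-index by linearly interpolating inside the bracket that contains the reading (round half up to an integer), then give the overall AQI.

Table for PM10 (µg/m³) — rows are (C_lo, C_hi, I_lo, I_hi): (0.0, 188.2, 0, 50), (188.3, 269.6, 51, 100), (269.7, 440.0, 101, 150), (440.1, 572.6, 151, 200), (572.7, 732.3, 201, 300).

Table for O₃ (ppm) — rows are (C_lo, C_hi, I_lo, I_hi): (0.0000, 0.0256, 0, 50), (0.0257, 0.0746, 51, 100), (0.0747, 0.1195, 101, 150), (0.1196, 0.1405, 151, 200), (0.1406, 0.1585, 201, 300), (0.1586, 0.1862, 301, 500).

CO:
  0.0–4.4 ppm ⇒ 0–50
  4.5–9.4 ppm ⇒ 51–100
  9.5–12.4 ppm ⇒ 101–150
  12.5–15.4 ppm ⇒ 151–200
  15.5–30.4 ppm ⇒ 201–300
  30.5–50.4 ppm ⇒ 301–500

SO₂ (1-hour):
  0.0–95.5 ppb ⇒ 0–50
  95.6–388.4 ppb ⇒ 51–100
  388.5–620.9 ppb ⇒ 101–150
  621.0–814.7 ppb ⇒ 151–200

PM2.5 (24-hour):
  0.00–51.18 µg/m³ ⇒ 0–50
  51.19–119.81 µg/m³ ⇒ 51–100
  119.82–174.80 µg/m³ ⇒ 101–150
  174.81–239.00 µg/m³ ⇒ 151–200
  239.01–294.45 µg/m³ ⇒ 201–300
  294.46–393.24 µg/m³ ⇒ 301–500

PM10: 709.6 ∈ [572.7, 732.3] ↔ index [201, 300].
201 + (709.6−572.7)·(300−201)/(732.3−572.7) = 201 + 136.9·99/159.6 ≈ 285.92, so AQI = 286.
O₃ 0.1669: bracket 0.1586–0.1862 → index 301–500; slope 199/0.0276, offset 0.0083.
AQI = 301 + 199/0.0276·0.0083 ≈ 360.84 ⇒ 361.
CO: row 30.5–50.4 (AQI 301–500). (500−301)·(39.6−30.5)/(50.4−30.5) + 301 = 199·9.1/19.9 + 301 ≈ 392.00 → 392.
SO₂ 241.8: bracket 95.6–388.4 → index 51–100; slope 49/292.8, offset 146.2.
AQI = 51 + 49/292.8·146.2 ≈ 75.47 ⇒ 75.
PM2.5: 24.28 lies in 0.00–51.18, so I_lo=0, I_hi=50, C_lo=0.00, C_hi=51.18.
(50−0)/(51.18−0.00) × (24.28−0.00) + 0 = 50/51.18 × 24.28 + 0 ≈ 23.72 → 24.
Sub-indices: PM10→286, O₃→361, CO→392, SO₂→75, PM2.5→24. Overall AQI = max = 392; dominant pollutant is CO.

392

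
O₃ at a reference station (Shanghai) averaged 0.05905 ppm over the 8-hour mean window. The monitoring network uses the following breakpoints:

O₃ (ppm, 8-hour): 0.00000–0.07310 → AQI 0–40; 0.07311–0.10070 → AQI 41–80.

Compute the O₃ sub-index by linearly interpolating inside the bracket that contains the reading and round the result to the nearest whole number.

O₃: 0.05905 ∈ [0.00000, 0.07310] ↔ index [0, 40].
0 + (0.05905−0.00000)·(40−0)/(0.07310−0.00000) = 0 + 0.05905·40/0.07310 ≈ 32.31, so AQI = 32.

32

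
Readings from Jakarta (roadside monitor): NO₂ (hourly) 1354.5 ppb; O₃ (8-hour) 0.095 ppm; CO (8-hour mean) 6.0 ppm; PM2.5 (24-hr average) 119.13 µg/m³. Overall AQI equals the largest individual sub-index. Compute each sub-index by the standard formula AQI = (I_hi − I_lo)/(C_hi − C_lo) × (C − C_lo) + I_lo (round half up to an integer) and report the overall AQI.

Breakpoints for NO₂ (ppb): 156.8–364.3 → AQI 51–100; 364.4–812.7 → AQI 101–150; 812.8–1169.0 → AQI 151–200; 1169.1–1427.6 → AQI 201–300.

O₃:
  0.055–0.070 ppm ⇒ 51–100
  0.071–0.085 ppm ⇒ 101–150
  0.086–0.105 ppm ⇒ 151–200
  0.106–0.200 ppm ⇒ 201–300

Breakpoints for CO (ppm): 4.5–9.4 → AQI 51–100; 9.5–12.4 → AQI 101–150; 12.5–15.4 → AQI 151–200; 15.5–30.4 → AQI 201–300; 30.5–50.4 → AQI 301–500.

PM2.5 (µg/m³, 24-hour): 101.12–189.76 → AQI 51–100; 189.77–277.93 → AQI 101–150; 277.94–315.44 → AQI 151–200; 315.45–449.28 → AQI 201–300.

NO₂: 1354.5 lies in 1169.1–1427.6, so I_lo=201, I_hi=300, C_lo=1169.1, C_hi=1427.6.
(300−201)/(1427.6−1169.1) × (1354.5−1169.1) + 201 = 99/258.5 × 185.4 + 201 ≈ 272.00 → 272.
O₃: 0.095 lies in 0.086–0.105, so I_lo=151, I_hi=200, C_lo=0.086, C_hi=0.105.
(200−151)/(0.105−0.086) × (0.095−0.086) + 151 = 49/0.019 × 0.009 + 151 ≈ 174.21 → 174.
CO: 6.0 ∈ [4.5, 9.4] ↔ index [51, 100].
51 + (6.0−4.5)·(100−51)/(9.4−4.5) = 51 + 1.5·49/4.9 ≈ 66.00, so AQI = 66.
PM2.5: row 101.12–189.76 (AQI 51–100). (100−51)·(119.13−101.12)/(189.76−101.12) + 51 = 49·18.01/88.64 + 51 ≈ 60.96 → 61.
Sub-indices: NO₂→272, O₃→174, CO→66, PM2.5→61. Overall AQI = max = 272; dominant pollutant is NO₂.

272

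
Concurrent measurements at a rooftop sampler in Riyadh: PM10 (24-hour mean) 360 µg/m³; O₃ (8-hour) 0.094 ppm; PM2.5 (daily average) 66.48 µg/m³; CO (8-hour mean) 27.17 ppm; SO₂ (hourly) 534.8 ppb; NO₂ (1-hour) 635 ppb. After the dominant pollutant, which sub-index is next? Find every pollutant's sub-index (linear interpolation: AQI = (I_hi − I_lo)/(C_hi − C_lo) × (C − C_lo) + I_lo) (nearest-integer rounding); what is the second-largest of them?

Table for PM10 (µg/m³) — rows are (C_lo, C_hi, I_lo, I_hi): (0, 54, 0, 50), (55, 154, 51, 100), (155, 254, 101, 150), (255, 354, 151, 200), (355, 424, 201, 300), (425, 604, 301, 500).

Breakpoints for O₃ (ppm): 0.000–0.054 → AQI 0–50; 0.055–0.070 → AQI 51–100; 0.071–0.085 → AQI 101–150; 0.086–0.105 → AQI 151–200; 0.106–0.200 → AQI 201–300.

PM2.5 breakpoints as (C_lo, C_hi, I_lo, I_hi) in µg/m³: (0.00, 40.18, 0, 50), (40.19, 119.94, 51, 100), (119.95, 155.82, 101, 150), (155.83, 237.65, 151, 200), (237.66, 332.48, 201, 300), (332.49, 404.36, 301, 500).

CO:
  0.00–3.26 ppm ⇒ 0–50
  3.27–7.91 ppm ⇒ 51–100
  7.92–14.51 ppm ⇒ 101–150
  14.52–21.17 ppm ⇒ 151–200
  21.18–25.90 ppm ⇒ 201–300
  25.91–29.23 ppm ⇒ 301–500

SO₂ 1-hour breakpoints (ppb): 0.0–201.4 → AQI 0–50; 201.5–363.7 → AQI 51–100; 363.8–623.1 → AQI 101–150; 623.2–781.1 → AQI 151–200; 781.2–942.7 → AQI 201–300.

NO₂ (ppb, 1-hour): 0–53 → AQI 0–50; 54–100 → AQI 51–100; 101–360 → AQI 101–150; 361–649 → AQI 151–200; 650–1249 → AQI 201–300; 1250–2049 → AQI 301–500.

208

PM10: row 355–424 (AQI 201–300). (300−201)·(360−355)/(424−355) + 201 = 99·5/69 + 201 ≈ 208.17 → 208.
O₃ 0.094: bracket 0.086–0.105 → index 151–200; slope 49/0.019, offset 0.008.
AQI = 151 + 49/0.019·0.008 ≈ 171.63 ⇒ 172.
PM2.5: row 40.19–119.94 (AQI 51–100). (100−51)·(66.48−40.19)/(119.94−40.19) + 51 = 49·26.29/79.75 + 51 ≈ 67.15 → 67.
CO: 27.17 lies in 25.91–29.23, so I_lo=301, I_hi=500, C_lo=25.91, C_hi=29.23.
(500−301)/(29.23−25.91) × (27.17−25.91) + 301 = 199/3.32 × 1.26 + 301 ≈ 376.52 → 377.
SO₂ 534.8: bracket 363.8–623.1 → index 101–150; slope 49/259.3, offset 171.0.
AQI = 101 + 49/259.3·171.0 ≈ 133.31 ⇒ 133.
NO₂: 635 lies in 361–649, so I_lo=151, I_hi=200, C_lo=361, C_hi=649.
(200−151)/(649−361) × (635−361) + 151 = 49/288 × 274 + 151 ≈ 197.62 → 198.
Sub-indices: PM10→208, O₃→172, PM2.5→67, CO→377, SO₂→133, NO₂→198. Ranked high→low: 377, 208, 198, 172, 133, 67. Second-highest sub-index = 208.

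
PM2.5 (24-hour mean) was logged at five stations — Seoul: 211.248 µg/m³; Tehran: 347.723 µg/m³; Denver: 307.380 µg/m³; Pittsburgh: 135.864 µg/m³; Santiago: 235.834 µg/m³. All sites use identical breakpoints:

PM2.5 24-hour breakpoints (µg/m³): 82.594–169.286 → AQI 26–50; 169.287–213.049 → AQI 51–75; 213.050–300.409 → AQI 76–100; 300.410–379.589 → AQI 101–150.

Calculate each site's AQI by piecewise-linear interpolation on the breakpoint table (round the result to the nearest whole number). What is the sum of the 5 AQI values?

Seoul 211.248: bracket 169.287–213.049 → index 51–75; slope 24/43.762, offset 41.961.
AQI = 51 + 24/43.762·41.961 ≈ 74.01 ⇒ 74.
Tehran: 347.723 lies in 300.410–379.589, so I_lo=101, I_hi=150, C_lo=300.410, C_hi=379.589.
(150−101)/(379.589−300.410) × (347.723−300.410) + 101 = 49/79.179 × 47.313 + 101 ≈ 130.28 → 130.
Denver: row 300.410–379.589 (AQI 101–150). (150−101)·(307.380−300.410)/(379.589−300.410) + 101 = 49·6.970/79.179 + 101 ≈ 105.31 → 105.
Pittsburgh: row 82.594–169.286 (AQI 26–50). (50−26)·(135.864−82.594)/(169.286−82.594) + 26 = 24·53.270/86.692 + 26 ≈ 40.75 → 41.
Santiago: 235.834 ∈ [213.050, 300.409] ↔ index [76, 100].
76 + (235.834−213.050)·(100−76)/(300.409−213.050) = 76 + 22.784·24/87.359 ≈ 82.26, so AQI = 82.
AQIs: Seoul=74, Tehran=130, Denver=105, Pittsburgh=41, Santiago=82. Sum = 74 + 130 + 105 + 41 + 82 = 432.

432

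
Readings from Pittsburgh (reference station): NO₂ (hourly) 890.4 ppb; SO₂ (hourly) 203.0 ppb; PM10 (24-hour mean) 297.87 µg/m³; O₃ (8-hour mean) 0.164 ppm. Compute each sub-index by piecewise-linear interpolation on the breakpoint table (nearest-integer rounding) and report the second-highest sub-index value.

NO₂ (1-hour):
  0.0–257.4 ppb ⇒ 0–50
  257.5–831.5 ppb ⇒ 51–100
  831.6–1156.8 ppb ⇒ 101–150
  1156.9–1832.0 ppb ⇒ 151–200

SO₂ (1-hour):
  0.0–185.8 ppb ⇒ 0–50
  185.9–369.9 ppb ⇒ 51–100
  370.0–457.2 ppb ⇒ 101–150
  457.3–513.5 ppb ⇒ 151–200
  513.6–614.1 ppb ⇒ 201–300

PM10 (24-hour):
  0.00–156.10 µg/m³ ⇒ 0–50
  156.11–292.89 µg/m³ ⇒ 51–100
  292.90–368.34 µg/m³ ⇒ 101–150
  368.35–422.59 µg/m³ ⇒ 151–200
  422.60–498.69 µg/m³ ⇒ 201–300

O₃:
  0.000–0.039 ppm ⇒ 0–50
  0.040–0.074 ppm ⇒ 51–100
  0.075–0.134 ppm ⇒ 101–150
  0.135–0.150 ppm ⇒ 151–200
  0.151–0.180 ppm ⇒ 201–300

NO₂: 890.4 ∈ [831.6, 1156.8] ↔ index [101, 150].
101 + (890.4−831.6)·(150−101)/(1156.8−831.6) = 101 + 58.8·49/325.2 ≈ 109.86, so AQI = 110.
SO₂: 203.0 ∈ [185.9, 369.9] ↔ index [51, 100].
51 + (203.0−185.9)·(100−51)/(369.9−185.9) = 51 + 17.1·49/184.0 ≈ 55.55, so AQI = 56.
PM10: 297.87 ∈ [292.90, 368.34] ↔ index [101, 150].
101 + (297.87−292.90)·(150−101)/(368.34−292.90) = 101 + 4.97·49/75.44 ≈ 104.23, so AQI = 104.
O₃: 0.164 ∈ [0.151, 0.180] ↔ index [201, 300].
201 + (0.164−0.151)·(300−201)/(0.180−0.151) = 201 + 0.013·99/0.029 ≈ 245.38, so AQI = 245.
Sub-indices: NO₂→110, SO₂→56, PM10→104, O₃→245. Ranked high→low: 245, 110, 104, 56. Second-highest sub-index = 110.

110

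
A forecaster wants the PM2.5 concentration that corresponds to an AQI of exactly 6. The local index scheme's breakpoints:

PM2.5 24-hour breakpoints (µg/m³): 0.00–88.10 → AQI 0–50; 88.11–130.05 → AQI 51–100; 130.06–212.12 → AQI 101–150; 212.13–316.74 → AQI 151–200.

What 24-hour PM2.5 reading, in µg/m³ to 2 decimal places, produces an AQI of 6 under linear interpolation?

10.57

AQI 6 lies in the 0–50 band, which corresponds to 0.00–88.10 µg/m³.
C = 0.00 + (6−0)×(88.10−0.00)/(50−0) = 0.00 + 6×88.10/50 ≈ 10.5720 µg/m³ → 10.57 µg/m³ to 2 dp.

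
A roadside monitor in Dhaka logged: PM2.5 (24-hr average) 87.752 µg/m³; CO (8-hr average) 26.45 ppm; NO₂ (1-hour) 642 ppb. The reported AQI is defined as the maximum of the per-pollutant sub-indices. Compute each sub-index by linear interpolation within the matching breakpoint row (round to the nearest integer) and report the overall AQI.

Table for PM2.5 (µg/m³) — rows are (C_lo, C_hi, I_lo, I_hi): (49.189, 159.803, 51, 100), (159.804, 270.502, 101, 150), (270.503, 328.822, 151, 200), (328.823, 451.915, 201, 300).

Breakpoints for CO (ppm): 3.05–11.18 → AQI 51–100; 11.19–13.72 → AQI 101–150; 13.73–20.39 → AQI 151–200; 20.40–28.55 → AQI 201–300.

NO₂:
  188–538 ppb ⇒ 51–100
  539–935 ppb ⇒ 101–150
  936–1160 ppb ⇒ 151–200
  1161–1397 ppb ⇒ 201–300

PM2.5: 87.752 ∈ [49.189, 159.803] ↔ index [51, 100].
51 + (87.752−49.189)·(100−51)/(159.803−49.189) = 51 + 38.563·49/110.614 ≈ 68.08, so AQI = 68.
CO: row 20.40–28.55 (AQI 201–300). (300−201)·(26.45−20.40)/(28.55−20.40) + 201 = 99·6.05/8.15 + 201 ≈ 274.49 → 274.
NO₂: row 539–935 (AQI 101–150). (150−101)·(642−539)/(935−539) + 101 = 49·103/396 + 101 ≈ 113.74 → 114.
Sub-indices: PM2.5→68, CO→274, NO₂→114. Overall AQI = max = 274; dominant pollutant is CO.
AQI 274: Very Unhealthy.

274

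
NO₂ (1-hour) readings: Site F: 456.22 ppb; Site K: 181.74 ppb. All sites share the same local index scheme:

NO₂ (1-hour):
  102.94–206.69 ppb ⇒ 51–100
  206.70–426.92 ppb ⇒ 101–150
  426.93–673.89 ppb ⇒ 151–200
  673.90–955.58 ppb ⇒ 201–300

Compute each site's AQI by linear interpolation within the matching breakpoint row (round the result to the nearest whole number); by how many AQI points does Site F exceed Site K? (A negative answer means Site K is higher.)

69

Site F: row 426.93–673.89 (AQI 151–200). (200−151)·(456.22−426.93)/(673.89−426.93) + 151 = 49·29.29/246.96 + 151 ≈ 156.81 → 157.
Site K: 181.74 ∈ [102.94, 206.69] ↔ index [51, 100].
51 + (181.74−102.94)·(100−51)/(206.69−102.94) = 51 + 78.80·49/103.75 ≈ 88.22, so AQI = 88.
AQIs: Site F=157, Site K=88. Site F (157) − Site K (88) = 69.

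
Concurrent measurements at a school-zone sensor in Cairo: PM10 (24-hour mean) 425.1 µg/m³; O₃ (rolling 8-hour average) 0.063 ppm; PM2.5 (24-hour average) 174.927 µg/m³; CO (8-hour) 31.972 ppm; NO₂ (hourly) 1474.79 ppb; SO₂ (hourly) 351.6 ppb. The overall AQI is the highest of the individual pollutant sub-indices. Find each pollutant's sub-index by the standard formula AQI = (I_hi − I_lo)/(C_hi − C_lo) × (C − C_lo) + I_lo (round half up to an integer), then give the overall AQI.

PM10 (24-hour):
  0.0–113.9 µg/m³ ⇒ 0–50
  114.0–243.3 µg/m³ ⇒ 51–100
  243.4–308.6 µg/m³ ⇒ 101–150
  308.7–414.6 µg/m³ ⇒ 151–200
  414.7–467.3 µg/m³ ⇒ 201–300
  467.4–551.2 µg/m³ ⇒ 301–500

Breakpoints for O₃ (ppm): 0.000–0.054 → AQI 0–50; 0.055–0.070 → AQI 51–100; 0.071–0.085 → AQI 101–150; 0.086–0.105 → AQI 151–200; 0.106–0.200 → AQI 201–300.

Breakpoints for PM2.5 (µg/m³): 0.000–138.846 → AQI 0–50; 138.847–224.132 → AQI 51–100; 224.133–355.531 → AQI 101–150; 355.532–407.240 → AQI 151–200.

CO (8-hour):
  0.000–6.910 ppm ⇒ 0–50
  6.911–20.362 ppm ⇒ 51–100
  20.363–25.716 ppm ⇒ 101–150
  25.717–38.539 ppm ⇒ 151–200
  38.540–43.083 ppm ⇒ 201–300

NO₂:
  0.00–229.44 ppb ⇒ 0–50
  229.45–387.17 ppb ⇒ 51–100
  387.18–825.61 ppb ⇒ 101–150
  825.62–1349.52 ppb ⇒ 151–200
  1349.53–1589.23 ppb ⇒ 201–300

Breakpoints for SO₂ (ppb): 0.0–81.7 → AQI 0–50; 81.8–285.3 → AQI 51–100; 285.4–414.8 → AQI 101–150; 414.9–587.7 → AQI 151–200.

253

PM10: row 414.7–467.3 (AQI 201–300). (300−201)·(425.1−414.7)/(467.3−414.7) + 201 = 99·10.4/52.6 + 201 ≈ 220.57 → 221.
O₃: row 0.055–0.070 (AQI 51–100). (100−51)·(0.063−0.055)/(0.070−0.055) + 51 = 49·0.008/0.015 + 51 ≈ 77.13 → 77.
PM2.5 174.927: bracket 138.847–224.132 → index 51–100; slope 49/85.285, offset 36.080.
AQI = 51 + 49/85.285·36.080 ≈ 71.73 ⇒ 72.
CO: row 25.717–38.539 (AQI 151–200). (200−151)·(31.972−25.717)/(38.539−25.717) + 151 = 49·6.255/12.822 + 151 ≈ 174.90 → 175.
NO₂ 1474.79: bracket 1349.53–1589.23 → index 201–300; slope 99/239.70, offset 125.26.
AQI = 201 + 99/239.70·125.26 ≈ 252.73 ⇒ 253.
SO₂: 351.6 lies in 285.4–414.8, so I_lo=101, I_hi=150, C_lo=285.4, C_hi=414.8.
(150−101)/(414.8−285.4) × (351.6−285.4) + 101 = 49/129.4 × 66.2 + 101 ≈ 126.07 → 126.
Sub-indices: PM10→221, O₃→77, PM2.5→72, CO→175, NO₂→253, SO₂→126. Overall AQI = max = 253; dominant pollutant is NO₂.
AQI 253: Very Unhealthy.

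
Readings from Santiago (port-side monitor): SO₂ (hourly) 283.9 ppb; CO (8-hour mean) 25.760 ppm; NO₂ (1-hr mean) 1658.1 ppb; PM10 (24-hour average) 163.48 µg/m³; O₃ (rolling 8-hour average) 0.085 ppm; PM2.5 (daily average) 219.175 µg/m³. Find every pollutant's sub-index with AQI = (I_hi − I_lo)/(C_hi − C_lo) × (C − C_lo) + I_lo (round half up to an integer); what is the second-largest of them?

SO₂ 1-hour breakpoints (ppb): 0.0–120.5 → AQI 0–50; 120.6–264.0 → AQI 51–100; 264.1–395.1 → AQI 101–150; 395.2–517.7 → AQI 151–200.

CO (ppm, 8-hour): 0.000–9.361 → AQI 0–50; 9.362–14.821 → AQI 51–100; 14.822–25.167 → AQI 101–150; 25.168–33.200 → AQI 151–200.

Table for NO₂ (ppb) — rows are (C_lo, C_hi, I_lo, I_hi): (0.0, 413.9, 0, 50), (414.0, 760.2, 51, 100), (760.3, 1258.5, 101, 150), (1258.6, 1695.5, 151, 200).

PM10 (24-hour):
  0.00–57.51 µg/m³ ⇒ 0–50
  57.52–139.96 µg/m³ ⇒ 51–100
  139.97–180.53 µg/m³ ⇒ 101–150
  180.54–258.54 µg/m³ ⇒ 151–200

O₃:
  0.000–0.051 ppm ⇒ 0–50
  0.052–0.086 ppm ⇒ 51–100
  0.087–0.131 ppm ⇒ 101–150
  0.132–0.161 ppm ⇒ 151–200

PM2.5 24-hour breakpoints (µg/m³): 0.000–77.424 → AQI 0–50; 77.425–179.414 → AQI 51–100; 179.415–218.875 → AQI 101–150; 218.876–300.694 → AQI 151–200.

SO₂ 283.9: bracket 264.1–395.1 → index 101–150; slope 49/131.0, offset 19.8.
AQI = 101 + 49/131.0·19.8 ≈ 108.41 ⇒ 108.
CO: 25.760 ∈ [25.168, 33.200] ↔ index [151, 200].
151 + (25.760−25.168)·(200−151)/(33.200−25.168) = 151 + 0.592·49/8.032 ≈ 154.61, so AQI = 155.
NO₂: row 1258.6–1695.5 (AQI 151–200). (200−151)·(1658.1−1258.6)/(1695.5−1258.6) + 151 = 49·399.5/436.9 + 151 ≈ 195.81 → 196.
PM10: 163.48 ∈ [139.97, 180.53] ↔ index [101, 150].
101 + (163.48−139.97)·(150−101)/(180.53−139.97) = 101 + 23.51·49/40.56 ≈ 129.40, so AQI = 129.
O₃: row 0.052–0.086 (AQI 51–100). (100−51)·(0.085−0.052)/(0.086−0.052) + 51 = 49·0.033/0.034 + 51 ≈ 98.56 → 99.
PM2.5: 219.175 ∈ [218.876, 300.694] ↔ index [151, 200].
151 + (219.175−218.876)·(200−151)/(300.694−218.876) = 151 + 0.299·49/81.818 ≈ 151.18, so AQI = 151.
Sub-indices: SO₂→108, CO→155, NO₂→196, PM10→129, O₃→99, PM2.5→151. Ranked high→low: 196, 155, 151, 129, 108, 99. Second-highest sub-index = 155.

155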